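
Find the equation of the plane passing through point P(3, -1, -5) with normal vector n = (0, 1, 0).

The plane through P with normal n = (a, b, c) satisfies n·(r - P) = 0,
i.e. ax + by + cz = a·x₀ + b·y₀ + c·z₀.
d = 0·3 + 1·(-1) + 0·(-5)
  = 0 - 1 + 0
  = -1
Equation: y = -1

y = -1


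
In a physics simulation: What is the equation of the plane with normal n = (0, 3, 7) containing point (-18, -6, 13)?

The plane through P with normal n = (a, b, c) satisfies n·(r - P) = 0,
i.e. ax + by + cz = a·x₀ + b·y₀ + c·z₀.
d = 0·(-18) + 3·(-6) + 7·13
  = 0 - 18 + 91
  = 73
Equation: 3y + 7z = 73

3y + 7z = 73


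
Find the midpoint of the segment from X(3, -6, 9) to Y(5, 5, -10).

M = ((x₁+x₂)/2, (y₁+y₂)/2, (z₁+z₂)/2)
  = ((3 + 5)/2, (-6 + 5)/2, (9 - 10)/2)
  = (8/2, -1/2, -1/2)
  = (4, -0.5, -0.5)

(4, -0.5, -0.5)


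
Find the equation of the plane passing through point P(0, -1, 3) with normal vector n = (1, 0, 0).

The plane through P with normal n = (a, b, c) satisfies n·(r - P) = 0,
i.e. ax + by + cz = a·x₀ + b·y₀ + c·z₀.
d = 1·0 + 0·(-1) + 0·3
  = 0 + 0 + 0
  = 0
Equation: x = 0

x = 0


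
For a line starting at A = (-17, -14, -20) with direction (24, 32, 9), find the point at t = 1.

P(t) = A + t·d
  = (-17 + 24·1, -14 + 32·1, -20 + 9·1)
  = (-17 + 24, -14 + 32, -20 + 9)
  = (7, 18, -11)

(7, 18, -11)


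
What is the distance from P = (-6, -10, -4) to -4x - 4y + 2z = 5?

distance = |a·x₀ + b·y₀ + c·z₀ - d| / √(a² + b² + c²)
  = |(-4)·(-6) + (-4)·(-10) + 2·(-4) - 5| / √((-4)² + (-4)² + 2²)
  = |24 + 40 - 8 - 5| / √(16 + 16 + 4)
  = |51| / √36
  = 51 / 6
  ≈ 8.5

8.5


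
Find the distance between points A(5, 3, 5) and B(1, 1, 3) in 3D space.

d = √[(x₂-x₁)² + (y₂-y₁)² + (z₂-z₁)²]
  = √[(-4)² + (-2)² + (-2)²]
  = √[16 + 4 + 4]
  = √24
  ≈ 4.899

4.899


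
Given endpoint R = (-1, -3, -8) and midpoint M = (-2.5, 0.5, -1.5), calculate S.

S = 2M - R
  = (2·(-2.5) - (-1), 2·0.5 - (-3), 2·(-1.5) - (-8))
  = (-5 + 1, 1 + 3, -3 + 8)
  = (-4, 4, 5)

(-4, 4, 5)


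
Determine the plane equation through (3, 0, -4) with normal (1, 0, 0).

The plane through P with normal n = (a, b, c) satisfies n·(r - P) = 0,
i.e. ax + by + cz = a·x₀ + b·y₀ + c·z₀.
d = 1·3 + 0·0 + 0·(-4)
  = 3 + 0 + 0
  = 3
Equation: x = 3

x = 3


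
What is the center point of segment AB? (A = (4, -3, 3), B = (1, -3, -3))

M = ((x₁+x₂)/2, (y₁+y₂)/2, (z₁+z₂)/2)
  = ((4 + 1)/2, (-3 - 3)/2, (3 - 3)/2)
  = (5/2, -6/2, 0/2)
  = (2.5, -3, 0)

(2.5, -3, 0)


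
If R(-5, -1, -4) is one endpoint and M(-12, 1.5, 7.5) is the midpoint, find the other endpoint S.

S = 2M - R
  = (2·(-12) - (-5), 2·1.5 - (-1), 2·7.5 - (-4))
  = (-24 + 5, 3 + 1, 15 + 4)
  = (-19, 4, 19)

(-19, 4, 19)


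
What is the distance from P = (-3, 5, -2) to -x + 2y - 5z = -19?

distance = |a·x₀ + b·y₀ + c·z₀ - d| / √(a² + b² + c²)
  = |(-1)·(-3) + 2·5 + (-5)·(-2) - (-19)| / √((-1)² + 2² + (-5)²)
  = |3 + 10 + 10 + 19| / √(1 + 4 + 25)
  = |42| / √30
  = 42 / 5.477
  ≈ 7.668

7.668


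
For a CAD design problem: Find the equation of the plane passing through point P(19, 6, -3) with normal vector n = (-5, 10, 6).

The plane through P with normal n = (a, b, c) satisfies n·(r - P) = 0,
i.e. ax + by + cz = a·x₀ + b·y₀ + c·z₀.
d = (-5)·19 + 10·6 + 6·(-3)
  = -95 + 60 - 18
  = -53
Equation: -5x + 10y + 6z = -53

-5x + 10y + 6z = -53


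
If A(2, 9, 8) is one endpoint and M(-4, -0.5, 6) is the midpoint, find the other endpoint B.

B = 2M - A
  = (2·(-4) - 2, 2·(-0.5) - 9, 2·6 - 8)
  = (-8 - 2, -1 - 9, 12 - 8)
  = (-10, -10, 4)

(-10, -10, 4)


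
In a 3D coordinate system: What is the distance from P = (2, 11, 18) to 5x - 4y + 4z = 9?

distance = |a·x₀ + b·y₀ + c·z₀ - d| / √(a² + b² + c²)
  = |5·2 + (-4)·11 + 4·18 - 9| / √(5² + (-4)² + 4²)
  = |10 - 44 + 72 - 9| / √(25 + 16 + 16)
  = |29| / √57
  = 29 / 7.55
  ≈ 3.841

3.841


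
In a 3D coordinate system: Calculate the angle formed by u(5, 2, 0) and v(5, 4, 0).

u·v = 5·5 + 2·4 + 0·0 = 25 + 8 + 0 = 33
|u| = √(5² + 2² + 0²) = √29 ≈ 5.385
|v| = √(5² + 4² + 0²) = √41 ≈ 6.403
cos θ = (u·v)/(|u||v|) = 33/(5.385·6.403) ≈ 0.957
θ = arccos(0.957) ≈ 16.86°

16.86°


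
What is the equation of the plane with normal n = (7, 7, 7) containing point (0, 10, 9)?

The plane through P with normal n = (a, b, c) satisfies n·(r - P) = 0,
i.e. ax + by + cz = a·x₀ + b·y₀ + c·z₀.
d = 7·0 + 7·10 + 7·9
  = 0 + 70 + 63
  = 133
Equation: 7x + 7y + 7z = 133

7x + 7y + 7z = 133


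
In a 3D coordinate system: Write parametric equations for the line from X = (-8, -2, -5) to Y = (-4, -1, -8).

Direction vector d = Y - X = (-4 + 8, -1 + 2, -8 + 5) = (4, 1, -3)
Parametric form r = X + t·d:
x = -8 + 4t, y = -2 + t, z = -5 - 3t

x = -8 + 4t, y = -2 + t, z = -5 - 3t


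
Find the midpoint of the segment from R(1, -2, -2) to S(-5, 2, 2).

M = ((x₁+x₂)/2, (y₁+y₂)/2, (z₁+z₂)/2)
  = ((1 - 5)/2, (-2 + 2)/2, (-2 + 2)/2)
  = (-4/2, 0/2, 0/2)
  = (-2, 0, 0)

(-2, 0, 0)


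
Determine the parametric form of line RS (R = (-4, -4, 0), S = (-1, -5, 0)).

Direction vector d = S - R = (-1 + 4, -5 + 4, 0 + 0) = (3, -1, 0)
Parametric form r = R + t·d:
x = -4 + 3t, y = -4 - t, z = 0

x = -4 + 3t, y = -4 - t, z = 0


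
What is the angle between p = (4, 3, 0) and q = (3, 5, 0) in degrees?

p·q = 4·3 + 3·5 + 0·0 = 12 + 15 + 0 = 27
|p| = √(4² + 3² + 0²) = √25 ≈ 5
|q| = √(3² + 5² + 0²) = √34 ≈ 5.831
cos θ = (p·q)/(|p||q|) = 27/(5·5.831) ≈ 0.9261
θ = arccos(0.9261) ≈ 22.17°

22.17°


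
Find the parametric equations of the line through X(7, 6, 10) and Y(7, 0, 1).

Direction vector d = Y - X = (7 - 7, 0 - 6, 1 - 10) = (0, -6, -9)
Parametric form r = X + t·d:
x = 7, y = 6 - 6t, z = 10 - 9t

x = 7, y = 6 - 6t, z = 10 - 9t


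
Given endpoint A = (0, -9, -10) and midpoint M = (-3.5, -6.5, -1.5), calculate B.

B = 2M - A
  = (2·(-3.5) - 0, 2·(-6.5) - (-9), 2·(-1.5) - (-10))
  = (-7 + 0, -13 + 9, -3 + 10)
  = (-7, -4, 7)

(-7, -4, 7)


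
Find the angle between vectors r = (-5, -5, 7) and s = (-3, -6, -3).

r·s = (-5)·(-3) + (-5)·(-6) + 7·(-3) = 15 + 30 - 21 = 24
|r| = √((-5)² + (-5)² + 7²) = √99 ≈ 9.95
|s| = √((-3)² + (-6)² + (-3)²) = √54 ≈ 7.348
cos θ = (r·s)/(|r||s|) = 24/(9.95·7.348) ≈ 0.3282
θ = arccos(0.3282) ≈ 70.84°

70.84°


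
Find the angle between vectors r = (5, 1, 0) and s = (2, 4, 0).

r·s = 5·2 + 1·4 + 0·0 = 10 + 4 + 0 = 14
|r| = √(5² + 1² + 0²) = √26 ≈ 5.099
|s| = √(2² + 4² + 0²) = √20 ≈ 4.472
cos θ = (r·s)/(|r||s|) = 14/(5.099·4.472) ≈ 0.6139
θ = arccos(0.6139) ≈ 52.13°

52.13°


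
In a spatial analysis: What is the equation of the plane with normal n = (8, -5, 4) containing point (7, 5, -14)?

The plane through P with normal n = (a, b, c) satisfies n·(r - P) = 0,
i.e. ax + by + cz = a·x₀ + b·y₀ + c·z₀.
d = 8·7 + (-5)·5 + 4·(-14)
  = 56 - 25 - 56
  = -25
Equation: 8x - 5y + 4z = -25

8x - 5y + 4z = -25


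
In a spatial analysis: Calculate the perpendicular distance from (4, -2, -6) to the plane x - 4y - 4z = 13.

distance = |a·x₀ + b·y₀ + c·z₀ - d| / √(a² + b² + c²)
  = |1·4 + (-4)·(-2) + (-4)·(-6) - 13| / √(1² + (-4)² + (-4)²)
  = |4 + 8 + 24 - 13| / √(1 + 16 + 16)
  = |23| / √33
  = 23 / 5.745
  ≈ 4.004

4.004


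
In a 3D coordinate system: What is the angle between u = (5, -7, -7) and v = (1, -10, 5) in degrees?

u·v = 5·1 + (-7)·(-10) + (-7)·5 = 5 + 70 - 35 = 40
|u| = √(5² + (-7)² + (-7)²) = √123 ≈ 11.09
|v| = √(1² + (-10)² + 5²) = √126 ≈ 11.22
cos θ = (u·v)/(|u||v|) = 40/(11.09·11.22) ≈ 0.3213
θ = arccos(0.3213) ≈ 71.26°

71.26°


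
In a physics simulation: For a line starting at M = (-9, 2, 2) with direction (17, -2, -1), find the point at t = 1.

P(t) = M + t·d
  = (-9 + 17·1, 2 + (-2)·1, 2 + (-1)·1)
  = (-9 + 17, 2 - 2, 2 - 1)
  = (8, 0, 1)

(8, 0, 1)


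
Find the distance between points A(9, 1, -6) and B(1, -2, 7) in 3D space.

d = √[(x₂-x₁)² + (y₂-y₁)² + (z₂-z₁)²]
  = √[(-8)² + (-3)² + 13²]
  = √[64 + 9 + 169]
  = √242
  ≈ 15.56

15.56


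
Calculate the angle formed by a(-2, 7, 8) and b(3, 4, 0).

a·b = (-2)·3 + 7·4 + 8·0 = -6 + 28 + 0 = 22
|a| = √((-2)² + 7² + 8²) = √117 ≈ 10.82
|b| = √(3² + 4² + 0²) = √25 ≈ 5
cos θ = (a·b)/(|a||b|) = 22/(10.82·5) ≈ 0.4068
θ = arccos(0.4068) ≈ 66°

66°


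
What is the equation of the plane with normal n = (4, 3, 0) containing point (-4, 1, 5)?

The plane through P with normal n = (a, b, c) satisfies n·(r - P) = 0,
i.e. ax + by + cz = a·x₀ + b·y₀ + c·z₀.
d = 4·(-4) + 3·1 + 0·5
  = -16 + 3 + 0
  = -13
Equation: 4x + 3y = -13

4x + 3y = -13


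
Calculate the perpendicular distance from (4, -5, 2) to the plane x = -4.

distance = |a·x₀ + b·y₀ + c·z₀ - d| / √(a² + b² + c²)
  = |1·4 + 0·(-5) + 0·2 - (-4)| / √(1² + 0² + 0²)
  = |4 + 0 + 0 + 4| / √(1 + 0 + 0)
  = |8| / √1
  = 8 / 1
  ≈ 8

8


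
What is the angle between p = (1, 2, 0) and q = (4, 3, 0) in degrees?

p·q = 1·4 + 2·3 + 0·0 = 4 + 6 + 0 = 10
|p| = √(1² + 2² + 0²) = √5 ≈ 2.236
|q| = √(4² + 3² + 0²) = √25 ≈ 5
cos θ = (p·q)/(|p||q|) = 10/(2.236·5) ≈ 0.8944
θ = arccos(0.8944) ≈ 26.57°

26.57°


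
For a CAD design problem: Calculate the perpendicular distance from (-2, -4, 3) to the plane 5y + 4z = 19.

distance = |a·x₀ + b·y₀ + c·z₀ - d| / √(a² + b² + c²)
  = |0·(-2) + 5·(-4) + 4·3 - 19| / √(0² + 5² + 4²)
  = |0 - 20 + 12 - 19| / √(0 + 25 + 16)
  = |-27| / √41
  = 27 / 6.403
  ≈ 4.217

4.217


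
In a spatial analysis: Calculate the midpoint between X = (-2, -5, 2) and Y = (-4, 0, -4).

M = ((x₁+x₂)/2, (y₁+y₂)/2, (z₁+z₂)/2)
  = ((-2 - 4)/2, (-5 + 0)/2, (2 - 4)/2)
  = (-6/2, -5/2, -2/2)
  = (-3, -2.5, -1)

(-3, -2.5, -1)


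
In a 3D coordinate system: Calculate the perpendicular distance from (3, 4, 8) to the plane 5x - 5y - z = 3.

distance = |a·x₀ + b·y₀ + c·z₀ - d| / √(a² + b² + c²)
  = |5·3 + (-5)·4 + (-1)·8 - 3| / √(5² + (-5)² + (-1)²)
  = |15 - 20 - 8 - 3| / √(25 + 25 + 1)
  = |-16| / √51
  = 16 / 7.141
  ≈ 2.24

2.24


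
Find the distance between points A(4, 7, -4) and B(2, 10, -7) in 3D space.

d = √[(x₂-x₁)² + (y₂-y₁)² + (z₂-z₁)²]
  = √[(-2)² + 3² + (-3)²]
  = √[4 + 9 + 9]
  = √22
  ≈ 4.69

4.69


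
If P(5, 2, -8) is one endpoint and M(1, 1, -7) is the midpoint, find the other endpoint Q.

Q = 2M - P
  = (2·1 - 5, 2·1 - 2, 2·(-7) - (-8))
  = (2 - 5, 2 - 2, -14 + 8)
  = (-3, 0, -6)

(-3, 0, -6)


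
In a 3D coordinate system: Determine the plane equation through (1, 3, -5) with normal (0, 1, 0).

The plane through P with normal n = (a, b, c) satisfies n·(r - P) = 0,
i.e. ax + by + cz = a·x₀ + b·y₀ + c·z₀.
d = 0·1 + 1·3 + 0·(-5)
  = 0 + 3 + 0
  = 3
Equation: y = 3

y = 3


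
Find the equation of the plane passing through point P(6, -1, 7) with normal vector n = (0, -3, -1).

The plane through P with normal n = (a, b, c) satisfies n·(r - P) = 0,
i.e. ax + by + cz = a·x₀ + b·y₀ + c·z₀.
d = 0·6 + (-3)·(-1) + (-1)·7
  = 0 + 3 - 7
  = -4
Equation: -3y - z = -4

-3y - z = -4


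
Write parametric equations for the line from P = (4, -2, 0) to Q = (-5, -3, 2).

Direction vector d = Q - P = (-5 - 4, -3 + 2, 2 + 0) = (-9, -1, 2)
Parametric form r = P + t·d:
x = 4 - 9t, y = -2 - t, z = 0 + 2t

x = 4 - 9t, y = -2 - t, z = 0 + 2t


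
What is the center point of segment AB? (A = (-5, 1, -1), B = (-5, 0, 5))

M = ((x₁+x₂)/2, (y₁+y₂)/2, (z₁+z₂)/2)
  = ((-5 - 5)/2, (1 + 0)/2, (-1 + 5)/2)
  = (-10/2, 1/2, 4/2)
  = (-5, 0.5, 2)

(-5, 0.5, 2)


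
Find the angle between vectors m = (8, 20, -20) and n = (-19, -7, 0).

m·n = 8·(-19) + 20·(-7) + (-20)·0 = -152 - 140 + 0 = -292
|m| = √(8² + 20² + (-20)²) = √864 ≈ 29.39
|n| = √((-19)² + (-7)² + 0²) = √410 ≈ 20.25
cos θ = (m·n)/(|m||n|) = -292/(29.39·20.25) ≈ -0.4906
θ = arccos(-0.4906) ≈ 119.4°

119.4°


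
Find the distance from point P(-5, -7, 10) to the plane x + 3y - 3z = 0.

distance = |a·x₀ + b·y₀ + c·z₀ - d| / √(a² + b² + c²)
  = |1·(-5) + 3·(-7) + (-3)·10 - 0| / √(1² + 3² + (-3)²)
  = |-5 - 21 - 30 + 0| / √(1 + 9 + 9)
  = |-56| / √19
  = 56 / 4.359
  ≈ 12.85

12.85


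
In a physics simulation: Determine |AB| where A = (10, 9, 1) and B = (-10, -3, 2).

d = √[(x₂-x₁)² + (y₂-y₁)² + (z₂-z₁)²]
  = √[(-20)² + (-12)² + 1²]
  = √[400 + 144 + 1]
  = √545
  ≈ 23.35

23.35


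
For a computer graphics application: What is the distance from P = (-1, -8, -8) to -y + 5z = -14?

distance = |a·x₀ + b·y₀ + c·z₀ - d| / √(a² + b² + c²)
  = |0·(-1) + (-1)·(-8) + 5·(-8) - (-14)| / √(0² + (-1)² + 5²)
  = |0 + 8 - 40 + 14| / √(0 + 1 + 25)
  = |-18| / √26
  = 18 / 5.099
  ≈ 3.53

3.53


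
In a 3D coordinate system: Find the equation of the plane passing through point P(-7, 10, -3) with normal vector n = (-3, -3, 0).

The plane through P with normal n = (a, b, c) satisfies n·(r - P) = 0,
i.e. ax + by + cz = a·x₀ + b·y₀ + c·z₀.
d = (-3)·(-7) + (-3)·10 + 0·(-3)
  = 21 - 30 + 0
  = -9
Equation: -3x - 3y = -9

-3x - 3y = -9


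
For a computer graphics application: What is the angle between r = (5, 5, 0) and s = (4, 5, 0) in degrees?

r·s = 5·4 + 5·5 + 0·0 = 20 + 25 + 0 = 45
|r| = √(5² + 5² + 0²) = √50 ≈ 7.071
|s| = √(4² + 5² + 0²) = √41 ≈ 6.403
cos θ = (r·s)/(|r||s|) = 45/(7.071·6.403) ≈ 0.9939
θ = arccos(0.9939) ≈ 6.34°

6.34°


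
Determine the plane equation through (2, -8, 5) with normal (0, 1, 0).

The plane through P with normal n = (a, b, c) satisfies n·(r - P) = 0,
i.e. ax + by + cz = a·x₀ + b·y₀ + c·z₀.
d = 0·2 + 1·(-8) + 0·5
  = 0 - 8 + 0
  = -8
Equation: y = -8

y = -8


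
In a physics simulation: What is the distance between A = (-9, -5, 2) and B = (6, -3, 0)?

d = √[(x₂-x₁)² + (y₂-y₁)² + (z₂-z₁)²]
  = √[15² + 2² + (-2)²]
  = √[225 + 4 + 4]
  = √233
  ≈ 15.26

15.26


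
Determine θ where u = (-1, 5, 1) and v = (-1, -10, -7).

u·v = (-1)·(-1) + 5·(-10) + 1·(-7) = 1 - 50 - 7 = -56
|u| = √((-1)² + 5² + 1²) = √27 ≈ 5.196
|v| = √((-1)² + (-10)² + (-7)²) = √150 ≈ 12.25
cos θ = (u·v)/(|u||v|) = -56/(5.196·12.25) ≈ -0.88
θ = arccos(-0.88) ≈ 151.6°

151.6°


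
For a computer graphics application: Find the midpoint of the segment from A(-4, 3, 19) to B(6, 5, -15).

M = ((x₁+x₂)/2, (y₁+y₂)/2, (z₁+z₂)/2)
  = ((-4 + 6)/2, (3 + 5)/2, (19 - 15)/2)
  = (2/2, 8/2, 4/2)
  = (1, 4, 2)

(1, 4, 2)


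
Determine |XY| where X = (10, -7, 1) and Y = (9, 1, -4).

d = √[(x₂-x₁)² + (y₂-y₁)² + (z₂-z₁)²]
  = √[(-1)² + 8² + (-5)²]
  = √[1 + 64 + 25]
  = √90
  ≈ 9.487

9.487


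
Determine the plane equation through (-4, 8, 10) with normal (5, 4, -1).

The plane through P with normal n = (a, b, c) satisfies n·(r - P) = 0,
i.e. ax + by + cz = a·x₀ + b·y₀ + c·z₀.
d = 5·(-4) + 4·8 + (-1)·10
  = -20 + 32 - 10
  = 2
Equation: 5x + 4y - z = 2

5x + 4y - z = 2


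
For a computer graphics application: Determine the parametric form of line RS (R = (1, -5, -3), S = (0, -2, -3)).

Direction vector d = S - R = (0 - 1, -2 + 5, -3 + 3) = (-1, 3, 0)
Parametric form r = R + t·d:
x = 1 - t, y = -5 + 3t, z = -3

x = 1 - t, y = -5 + 3t, z = -3


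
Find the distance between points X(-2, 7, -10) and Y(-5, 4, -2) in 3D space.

d = √[(x₂-x₁)² + (y₂-y₁)² + (z₂-z₁)²]
  = √[(-3)² + (-3)² + 8²]
  = √[9 + 9 + 64]
  = √82
  ≈ 9.055

9.055


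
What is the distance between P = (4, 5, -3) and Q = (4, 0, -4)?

d = √[(x₂-x₁)² + (y₂-y₁)² + (z₂-z₁)²]
  = √[0² + (-5)² + (-1)²]
  = √[0 + 25 + 1]
  = √26
  ≈ 5.099

5.099


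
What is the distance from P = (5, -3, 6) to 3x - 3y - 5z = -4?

distance = |a·x₀ + b·y₀ + c·z₀ - d| / √(a² + b² + c²)
  = |3·5 + (-3)·(-3) + (-5)·6 - (-4)| / √(3² + (-3)² + (-5)²)
  = |15 + 9 - 30 + 4| / √(9 + 9 + 25)
  = |-2| / √43
  = 2 / 6.557
  ≈ 0.305

0.305


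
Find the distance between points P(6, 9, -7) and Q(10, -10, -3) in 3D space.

d = √[(x₂-x₁)² + (y₂-y₁)² + (z₂-z₁)²]
  = √[4² + (-19)² + 4²]
  = √[16 + 361 + 16]
  = √393
  ≈ 19.82

19.82


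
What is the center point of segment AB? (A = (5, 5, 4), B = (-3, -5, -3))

M = ((x₁+x₂)/2, (y₁+y₂)/2, (z₁+z₂)/2)
  = ((5 - 3)/2, (5 - 5)/2, (4 - 3)/2)
  = (2/2, 0/2, 1/2)
  = (1, 0, 0.5)

(1, 0, 0.5)


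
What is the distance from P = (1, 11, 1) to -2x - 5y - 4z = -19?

distance = |a·x₀ + b·y₀ + c·z₀ - d| / √(a² + b² + c²)
  = |(-2)·1 + (-5)·11 + (-4)·1 - (-19)| / √((-2)² + (-5)² + (-4)²)
  = |-2 - 55 - 4 + 19| / √(4 + 25 + 16)
  = |-42| / √45
  = 42 / 6.708
  ≈ 6.261

6.261


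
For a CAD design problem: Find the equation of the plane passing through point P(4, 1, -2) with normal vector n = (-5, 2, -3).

The plane through P with normal n = (a, b, c) satisfies n·(r - P) = 0,
i.e. ax + by + cz = a·x₀ + b·y₀ + c·z₀.
d = (-5)·4 + 2·1 + (-3)·(-2)
  = -20 + 2 + 6
  = -12
Equation: -5x + 2y - 3z = -12

-5x + 2y - 3z = -12


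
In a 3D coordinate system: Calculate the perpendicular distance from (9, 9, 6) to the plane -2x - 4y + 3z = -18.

distance = |a·x₀ + b·y₀ + c·z₀ - d| / √(a² + b² + c²)
  = |(-2)·9 + (-4)·9 + 3·6 - (-18)| / √((-2)² + (-4)² + 3²)
  = |-18 - 36 + 18 + 18| / √(4 + 16 + 9)
  = |-18| / √29
  = 18 / 5.385
  ≈ 3.343

3.343


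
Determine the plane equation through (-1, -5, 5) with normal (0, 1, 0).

The plane through P with normal n = (a, b, c) satisfies n·(r - P) = 0,
i.e. ax + by + cz = a·x₀ + b·y₀ + c·z₀.
d = 0·(-1) + 1·(-5) + 0·5
  = 0 - 5 + 0
  = -5
Equation: y = -5

y = -5


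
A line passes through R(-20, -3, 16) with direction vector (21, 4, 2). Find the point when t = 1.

P(t) = R + t·d
  = (-20 + 21·1, -3 + 4·1, 16 + 2·1)
  = (-20 + 21, -3 + 4, 16 + 2)
  = (1, 1, 18)

(1, 1, 18)


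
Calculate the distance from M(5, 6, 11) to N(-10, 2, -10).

d = √[(x₂-x₁)² + (y₂-y₁)² + (z₂-z₁)²]
  = √[(-15)² + (-4)² + (-21)²]
  = √[225 + 16 + 441]
  = √682
  ≈ 26.12

26.12


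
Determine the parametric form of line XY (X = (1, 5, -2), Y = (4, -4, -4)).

Direction vector d = Y - X = (4 - 1, -4 - 5, -4 + 2) = (3, -9, -2)
Parametric form r = X + t·d:
x = 1 + 3t, y = 5 - 9t, z = -2 - 2t

x = 1 + 3t, y = 5 - 9t, z = -2 - 2t


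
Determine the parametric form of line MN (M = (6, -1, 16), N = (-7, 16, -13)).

Direction vector d = N - M = (-7 - 6, 16 + 1, -13 - 16) = (-13, 17, -29)
Parametric form r = M + t·d:
x = 6 - 13t, y = -1 + 17t, z = 16 - 29t

x = 6 - 13t, y = -1 + 17t, z = 16 - 29t


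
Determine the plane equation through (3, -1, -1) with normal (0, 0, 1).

The plane through P with normal n = (a, b, c) satisfies n·(r - P) = 0,
i.e. ax + by + cz = a·x₀ + b·y₀ + c·z₀.
d = 0·3 + 0·(-1) + 1·(-1)
  = 0 + 0 - 1
  = -1
Equation: z = -1

z = -1


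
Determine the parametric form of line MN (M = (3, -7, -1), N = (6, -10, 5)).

Direction vector d = N - M = (6 - 3, -10 + 7, 5 + 1) = (3, -3, 6)
Parametric form r = M + t·d:
x = 3 + 3t, y = -7 - 3t, z = -1 + 6t

x = 3 + 3t, y = -7 - 3t, z = -1 + 6t


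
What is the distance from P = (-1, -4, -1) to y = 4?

distance = |a·x₀ + b·y₀ + c·z₀ - d| / √(a² + b² + c²)
  = |0·(-1) + 1·(-4) + 0·(-1) - 4| / √(0² + 1² + 0²)
  = |0 - 4 + 0 - 4| / √(0 + 1 + 0)
  = |-8| / √1
  = 8 / 1
  ≈ 8

8


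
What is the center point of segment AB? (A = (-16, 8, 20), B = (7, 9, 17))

M = ((x₁+x₂)/2, (y₁+y₂)/2, (z₁+z₂)/2)
  = ((-16 + 7)/2, (8 + 9)/2, (20 + 17)/2)
  = (-9/2, 17/2, 37/2)
  = (-4.5, 8.5, 18.5)

(-4.5, 8.5, 18.5)


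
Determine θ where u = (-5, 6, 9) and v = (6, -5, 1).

u·v = (-5)·6 + 6·(-5) + 9·1 = -30 - 30 + 9 = -51
|u| = √((-5)² + 6² + 9²) = √142 ≈ 11.92
|v| = √(6² + (-5)² + 1²) = √62 ≈ 7.874
cos θ = (u·v)/(|u||v|) = -51/(11.92·7.874) ≈ -0.5435
θ = arccos(-0.5435) ≈ 122.9°

122.9°


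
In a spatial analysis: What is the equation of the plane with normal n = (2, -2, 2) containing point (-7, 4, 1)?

The plane through P with normal n = (a, b, c) satisfies n·(r - P) = 0,
i.e. ax + by + cz = a·x₀ + b·y₀ + c·z₀.
d = 2·(-7) + (-2)·4 + 2·1
  = -14 - 8 + 2
  = -20
Equation: 2x - 2y + 2z = -20

2x - 2y + 2z = -20


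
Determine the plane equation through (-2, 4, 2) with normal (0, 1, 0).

The plane through P with normal n = (a, b, c) satisfies n·(r - P) = 0,
i.e. ax + by + cz = a·x₀ + b·y₀ + c·z₀.
d = 0·(-2) + 1·4 + 0·2
  = 0 + 4 + 0
  = 4
Equation: y = 4

y = 4


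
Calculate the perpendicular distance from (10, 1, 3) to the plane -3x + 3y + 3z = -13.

distance = |a·x₀ + b·y₀ + c·z₀ - d| / √(a² + b² + c²)
  = |(-3)·10 + 3·1 + 3·3 - (-13)| / √((-3)² + 3² + 3²)
  = |-30 + 3 + 9 + 13| / √(9 + 9 + 9)
  = |-5| / √27
  = 5 / 5.196
  ≈ 0.9623

0.9623


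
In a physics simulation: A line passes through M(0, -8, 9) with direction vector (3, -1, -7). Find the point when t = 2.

P(t) = M + t·d
  = (0 + 3·2, -8 + (-1)·2, 9 + (-7)·2)
  = (0 + 6, -8 - 2, 9 - 14)
  = (6, -10, -5)

(6, -10, -5)


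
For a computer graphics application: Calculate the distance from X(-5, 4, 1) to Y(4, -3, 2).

d = √[(x₂-x₁)² + (y₂-y₁)² + (z₂-z₁)²]
  = √[9² + (-7)² + 1²]
  = √[81 + 49 + 1]
  = √131
  ≈ 11.45

11.45


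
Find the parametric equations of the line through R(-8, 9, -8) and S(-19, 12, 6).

Direction vector d = S - R = (-19 + 8, 12 - 9, 6 + 8) = (-11, 3, 14)
Parametric form r = R + t·d:
x = -8 - 11t, y = 9 + 3t, z = -8 + 14t

x = -8 - 11t, y = 9 + 3t, z = -8 + 14t


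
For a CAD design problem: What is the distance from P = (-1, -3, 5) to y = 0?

distance = |a·x₀ + b·y₀ + c·z₀ - d| / √(a² + b² + c²)
  = |0·(-1) + 1·(-3) + 0·5 - 0| / √(0² + 1² + 0²)
  = |0 - 3 + 0 + 0| / √(0 + 1 + 0)
  = |-3| / √1
  = 3 / 1
  ≈ 3

3


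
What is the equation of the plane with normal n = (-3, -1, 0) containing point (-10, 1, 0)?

The plane through P with normal n = (a, b, c) satisfies n·(r - P) = 0,
i.e. ax + by + cz = a·x₀ + b·y₀ + c·z₀.
d = (-3)·(-10) + (-1)·1 + 0·0
  = 30 - 1 + 0
  = 29
Equation: -3x - y = 29

-3x - y = 29


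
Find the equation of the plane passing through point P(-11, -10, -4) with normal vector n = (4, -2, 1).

The plane through P with normal n = (a, b, c) satisfies n·(r - P) = 0,
i.e. ax + by + cz = a·x₀ + b·y₀ + c·z₀.
d = 4·(-11) + (-2)·(-10) + 1·(-4)
  = -44 + 20 - 4
  = -28
Equation: 4x - 2y + z = -28

4x - 2y + z = -28


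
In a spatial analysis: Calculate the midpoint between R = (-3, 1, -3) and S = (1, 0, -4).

M = ((x₁+x₂)/2, (y₁+y₂)/2, (z₁+z₂)/2)
  = ((-3 + 1)/2, (1 + 0)/2, (-3 - 4)/2)
  = (-2/2, 1/2, -7/2)
  = (-1, 0.5, -3.5)

(-1, 0.5, -3.5)


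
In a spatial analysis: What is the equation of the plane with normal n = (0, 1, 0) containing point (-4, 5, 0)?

The plane through P with normal n = (a, b, c) satisfies n·(r - P) = 0,
i.e. ax + by + cz = a·x₀ + b·y₀ + c·z₀.
d = 0·(-4) + 1·5 + 0·0
  = 0 + 5 + 0
  = 5
Equation: y = 5

y = 5


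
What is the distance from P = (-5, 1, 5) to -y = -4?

distance = |a·x₀ + b·y₀ + c·z₀ - d| / √(a² + b² + c²)
  = |0·(-5) + (-1)·1 + 0·5 - (-4)| / √(0² + (-1)² + 0²)
  = |0 - 1 + 0 + 4| / √(0 + 1 + 0)
  = |3| / √1
  = 3 / 1
  ≈ 3

3


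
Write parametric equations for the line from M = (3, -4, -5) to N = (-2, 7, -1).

Direction vector d = N - M = (-2 - 3, 7 + 4, -1 + 5) = (-5, 11, 4)
Parametric form r = M + t·d:
x = 3 - 5t, y = -4 + 11t, z = -5 + 4t

x = 3 - 5t, y = -4 + 11t, z = -5 + 4t


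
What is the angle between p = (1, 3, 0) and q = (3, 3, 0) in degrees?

p·q = 1·3 + 3·3 + 0·0 = 3 + 9 + 0 = 12
|p| = √(1² + 3² + 0²) = √10 ≈ 3.162
|q| = √(3² + 3² + 0²) = √18 ≈ 4.243
cos θ = (p·q)/(|p||q|) = 12/(3.162·4.243) ≈ 0.8944
θ = arccos(0.8944) ≈ 26.57°

26.57°


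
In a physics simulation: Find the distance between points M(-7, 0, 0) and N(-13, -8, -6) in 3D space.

d = √[(x₂-x₁)² + (y₂-y₁)² + (z₂-z₁)²]
  = √[(-6)² + (-8)² + (-6)²]
  = √[36 + 64 + 36]
  = √136
  ≈ 11.66

11.66


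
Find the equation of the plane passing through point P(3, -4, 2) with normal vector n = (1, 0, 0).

The plane through P with normal n = (a, b, c) satisfies n·(r - P) = 0,
i.e. ax + by + cz = a·x₀ + b·y₀ + c·z₀.
d = 1·3 + 0·(-4) + 0·2
  = 3 + 0 + 0
  = 3
Equation: x = 3

x = 3


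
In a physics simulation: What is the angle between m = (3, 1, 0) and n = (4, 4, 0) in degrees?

m·n = 3·4 + 1·4 + 0·0 = 12 + 4 + 0 = 16
|m| = √(3² + 1² + 0²) = √10 ≈ 3.162
|n| = √(4² + 4² + 0²) = √32 ≈ 5.657
cos θ = (m·n)/(|m||n|) = 16/(3.162·5.657) ≈ 0.8944
θ = arccos(0.8944) ≈ 26.57°

26.57°


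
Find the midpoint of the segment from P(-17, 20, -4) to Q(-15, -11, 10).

M = ((x₁+x₂)/2, (y₁+y₂)/2, (z₁+z₂)/2)
  = ((-17 - 15)/2, (20 - 11)/2, (-4 + 10)/2)
  = (-32/2, 9/2, 6/2)
  = (-16, 4.5, 3)

(-16, 4.5, 3)


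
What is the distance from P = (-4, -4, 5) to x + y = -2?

distance = |a·x₀ + b·y₀ + c·z₀ - d| / √(a² + b² + c²)
  = |1·(-4) + 1·(-4) + 0·5 - (-2)| / √(1² + 1² + 0²)
  = |-4 - 4 + 0 + 2| / √(1 + 1 + 0)
  = |-6| / √2
  = 6 / 1.414
  ≈ 4.243

4.243


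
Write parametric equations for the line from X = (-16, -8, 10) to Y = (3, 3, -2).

Direction vector d = Y - X = (3 + 16, 3 + 8, -2 - 10) = (19, 11, -12)
Parametric form r = X + t·d:
x = -16 + 19t, y = -8 + 11t, z = 10 - 12t

x = -16 + 19t, y = -8 + 11t, z = 10 - 12t


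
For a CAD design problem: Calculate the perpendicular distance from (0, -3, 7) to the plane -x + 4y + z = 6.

distance = |a·x₀ + b·y₀ + c·z₀ - d| / √(a² + b² + c²)
  = |(-1)·0 + 4·(-3) + 1·7 - 6| / √((-1)² + 4² + 1²)
  = |0 - 12 + 7 - 6| / √(1 + 16 + 1)
  = |-11| / √18
  = 11 / 4.243
  ≈ 2.593

2.593


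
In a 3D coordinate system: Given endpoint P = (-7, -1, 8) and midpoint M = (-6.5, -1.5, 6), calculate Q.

Q = 2M - P
  = (2·(-6.5) - (-7), 2·(-1.5) - (-1), 2·6 - 8)
  = (-13 + 7, -3 + 1, 12 - 8)
  = (-6, -2, 4)

(-6, -2, 4)


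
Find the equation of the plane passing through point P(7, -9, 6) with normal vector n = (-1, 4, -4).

The plane through P with normal n = (a, b, c) satisfies n·(r - P) = 0,
i.e. ax + by + cz = a·x₀ + b·y₀ + c·z₀.
d = (-1)·7 + 4·(-9) + (-4)·6
  = -7 - 36 - 24
  = -67
Equation: -x + 4y - 4z = -67

-x + 4y - 4z = -67


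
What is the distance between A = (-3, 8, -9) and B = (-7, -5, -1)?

d = √[(x₂-x₁)² + (y₂-y₁)² + (z₂-z₁)²]
  = √[(-4)² + (-13)² + 8²]
  = √[16 + 169 + 64]
  = √249
  ≈ 15.78

15.78


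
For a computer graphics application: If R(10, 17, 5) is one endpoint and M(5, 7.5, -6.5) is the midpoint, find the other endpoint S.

S = 2M - R
  = (2·5 - 10, 2·7.5 - 17, 2·(-6.5) - 5)
  = (10 - 10, 15 - 17, -13 - 5)
  = (0, -2, -18)

(0, -2, -18)


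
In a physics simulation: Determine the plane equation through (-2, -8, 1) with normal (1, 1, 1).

The plane through P with normal n = (a, b, c) satisfies n·(r - P) = 0,
i.e. ax + by + cz = a·x₀ + b·y₀ + c·z₀.
d = 1·(-2) + 1·(-8) + 1·1
  = -2 - 8 + 1
  = -9
Equation: x + y + z = -9

x + y + z = -9


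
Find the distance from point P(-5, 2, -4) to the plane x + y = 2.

distance = |a·x₀ + b·y₀ + c·z₀ - d| / √(a² + b² + c²)
  = |1·(-5) + 1·2 + 0·(-4) - 2| / √(1² + 1² + 0²)
  = |-5 + 2 + 0 - 2| / √(1 + 1 + 0)
  = |-5| / √2
  = 5 / 1.414
  ≈ 3.536

3.536


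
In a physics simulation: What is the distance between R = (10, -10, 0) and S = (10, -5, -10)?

d = √[(x₂-x₁)² + (y₂-y₁)² + (z₂-z₁)²]
  = √[0² + 5² + (-10)²]
  = √[0 + 25 + 100]
  = √125
  ≈ 11.18

11.18


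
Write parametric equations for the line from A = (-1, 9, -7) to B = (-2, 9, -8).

Direction vector d = B - A = (-2 + 1, 9 - 9, -8 + 7) = (-1, 0, -1)
Parametric form r = A + t·d:
x = -1 - t, y = 9, z = -7 - t

x = -1 - t, y = 9, z = -7 - t


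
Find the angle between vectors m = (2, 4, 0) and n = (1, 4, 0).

m·n = 2·1 + 4·4 + 0·0 = 2 + 16 + 0 = 18
|m| = √(2² + 4² + 0²) = √20 ≈ 4.472
|n| = √(1² + 4² + 0²) = √17 ≈ 4.123
cos θ = (m·n)/(|m||n|) = 18/(4.472·4.123) ≈ 0.9762
θ = arccos(0.9762) ≈ 12.53°

12.53°


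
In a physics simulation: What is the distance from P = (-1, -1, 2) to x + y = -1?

distance = |a·x₀ + b·y₀ + c·z₀ - d| / √(a² + b² + c²)
  = |1·(-1) + 1·(-1) + 0·2 - (-1)| / √(1² + 1² + 0²)
  = |-1 - 1 + 0 + 1| / √(1 + 1 + 0)
  = |-1| / √2
  = 1 / 1.414
  ≈ 0.7071

0.7071


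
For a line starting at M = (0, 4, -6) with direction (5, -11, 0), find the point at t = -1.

P(t) = M + t·d
  = (0 + 5·(-1), 4 + (-11)·(-1), -6 + 0·(-1))
  = (0 - 5, 4 + 11, -6 + 0)
  = (-5, 15, -6)

(-5, 15, -6)


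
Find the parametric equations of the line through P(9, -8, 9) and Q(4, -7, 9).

Direction vector d = Q - P = (4 - 9, -7 + 8, 9 - 9) = (-5, 1, 0)
Parametric form r = P + t·d:
x = 9 - 5t, y = -8 + t, z = 9

x = 9 - 5t, y = -8 + t, z = 9


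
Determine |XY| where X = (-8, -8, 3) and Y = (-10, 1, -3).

d = √[(x₂-x₁)² + (y₂-y₁)² + (z₂-z₁)²]
  = √[(-2)² + 9² + (-6)²]
  = √[4 + 81 + 36]
  = √121
  ≈ 11

11


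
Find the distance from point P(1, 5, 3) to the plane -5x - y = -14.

distance = |a·x₀ + b·y₀ + c·z₀ - d| / √(a² + b² + c²)
  = |(-5)·1 + (-1)·5 + 0·3 - (-14)| / √((-5)² + (-1)² + 0²)
  = |-5 - 5 + 0 + 14| / √(25 + 1 + 0)
  = |4| / √26
  = 4 / 5.099
  ≈ 0.7845

0.7845


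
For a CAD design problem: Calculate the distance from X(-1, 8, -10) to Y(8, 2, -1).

d = √[(x₂-x₁)² + (y₂-y₁)² + (z₂-z₁)²]
  = √[9² + (-6)² + 9²]
  = √[81 + 36 + 81]
  = √198
  ≈ 14.07

14.07


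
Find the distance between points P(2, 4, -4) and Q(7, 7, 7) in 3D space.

d = √[(x₂-x₁)² + (y₂-y₁)² + (z₂-z₁)²]
  = √[5² + 3² + 11²]
  = √[25 + 9 + 121]
  = √155
  ≈ 12.45

12.45


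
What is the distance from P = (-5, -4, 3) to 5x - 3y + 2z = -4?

distance = |a·x₀ + b·y₀ + c·z₀ - d| / √(a² + b² + c²)
  = |5·(-5) + (-3)·(-4) + 2·3 - (-4)| / √(5² + (-3)² + 2²)
  = |-25 + 12 + 6 + 4| / √(25 + 9 + 4)
  = |-3| / √38
  = 3 / 6.164
  ≈ 0.4867

0.4867


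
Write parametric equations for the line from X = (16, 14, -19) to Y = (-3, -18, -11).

Direction vector d = Y - X = (-3 - 16, -18 - 14, -11 + 19) = (-19, -32, 8)
Parametric form r = X + t·d:
x = 16 - 19t, y = 14 - 32t, z = -19 + 8t

x = 16 - 19t, y = 14 - 32t, z = -19 + 8t


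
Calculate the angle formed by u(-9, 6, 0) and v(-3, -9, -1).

u·v = (-9)·(-3) + 6·(-9) + 0·(-1) = 27 - 54 + 0 = -27
|u| = √((-9)² + 6² + 0²) = √117 ≈ 10.82
|v| = √((-3)² + (-9)² + (-1)²) = √91 ≈ 9.539
cos θ = (u·v)/(|u||v|) = -27/(10.82·9.539) ≈ -0.2617
θ = arccos(-0.2617) ≈ 105.2°

105.2°


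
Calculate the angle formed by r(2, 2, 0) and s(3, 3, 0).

r·s = 2·3 + 2·3 + 0·0 = 6 + 6 + 0 = 12
|r| = √(2² + 2² + 0²) = √8 ≈ 2.828
|s| = √(3² + 3² + 0²) = √18 ≈ 4.243
cos θ = (r·s)/(|r||s|) = 12/(2.828·4.243) ≈ 1
θ = arccos(1) ≈ 0°

0°


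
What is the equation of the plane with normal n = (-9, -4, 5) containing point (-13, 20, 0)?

The plane through P with normal n = (a, b, c) satisfies n·(r - P) = 0,
i.e. ax + by + cz = a·x₀ + b·y₀ + c·z₀.
d = (-9)·(-13) + (-4)·20 + 5·0
  = 117 - 80 + 0
  = 37
Equation: -9x - 4y + 5z = 37

-9x - 4y + 5z = 37


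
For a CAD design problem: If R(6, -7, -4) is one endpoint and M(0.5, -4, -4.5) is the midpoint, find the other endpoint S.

S = 2M - R
  = (2·0.5 - 6, 2·(-4) - (-7), 2·(-4.5) - (-4))
  = (1 - 6, -8 + 7, -9 + 4)
  = (-5, -1, -5)

(-5, -1, -5)


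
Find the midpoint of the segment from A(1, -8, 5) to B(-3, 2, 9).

M = ((x₁+x₂)/2, (y₁+y₂)/2, (z₁+z₂)/2)
  = ((1 - 3)/2, (-8 + 2)/2, (5 + 9)/2)
  = (-2/2, -6/2, 14/2)
  = (-1, -3, 7)

(-1, -3, 7)


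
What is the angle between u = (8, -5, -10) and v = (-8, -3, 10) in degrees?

u·v = 8·(-8) + (-5)·(-3) + (-10)·10 = -64 + 15 - 100 = -149
|u| = √(8² + (-5)² + (-10)²) = √189 ≈ 13.75
|v| = √((-8)² + (-3)² + 10²) = √173 ≈ 13.15
cos θ = (u·v)/(|u||v|) = -149/(13.75·13.15) ≈ -0.824
θ = arccos(-0.824) ≈ 145.5°

145.5°


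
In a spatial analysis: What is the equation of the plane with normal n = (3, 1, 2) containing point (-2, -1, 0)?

The plane through P with normal n = (a, b, c) satisfies n·(r - P) = 0,
i.e. ax + by + cz = a·x₀ + b·y₀ + c·z₀.
d = 3·(-2) + 1·(-1) + 2·0
  = -6 - 1 + 0
  = -7
Equation: 3x + y + 2z = -7

3x + y + 2z = -7


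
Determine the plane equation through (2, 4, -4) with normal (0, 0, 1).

The plane through P with normal n = (a, b, c) satisfies n·(r - P) = 0,
i.e. ax + by + cz = a·x₀ + b·y₀ + c·z₀.
d = 0·2 + 0·4 + 1·(-4)
  = 0 + 0 - 4
  = -4
Equation: z = -4

z = -4


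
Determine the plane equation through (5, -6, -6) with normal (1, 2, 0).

The plane through P with normal n = (a, b, c) satisfies n·(r - P) = 0,
i.e. ax + by + cz = a·x₀ + b·y₀ + c·z₀.
d = 1·5 + 2·(-6) + 0·(-6)
  = 5 - 12 + 0
  = -7
Equation: x + 2y = -7

x + 2y = -7


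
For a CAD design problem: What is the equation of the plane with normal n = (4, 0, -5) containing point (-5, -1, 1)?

The plane through P with normal n = (a, b, c) satisfies n·(r - P) = 0,
i.e. ax + by + cz = a·x₀ + b·y₀ + c·z₀.
d = 4·(-5) + 0·(-1) + (-5)·1
  = -20 + 0 - 5
  = -25
Equation: 4x - 5z = -25

4x - 5z = -25


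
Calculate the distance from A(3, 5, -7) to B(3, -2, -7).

d = √[(x₂-x₁)² + (y₂-y₁)² + (z₂-z₁)²]
  = √[0² + (-7)² + 0²]
  = √[0 + 49 + 0]
  = √49
  ≈ 7

7


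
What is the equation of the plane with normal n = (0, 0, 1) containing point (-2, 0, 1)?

The plane through P with normal n = (a, b, c) satisfies n·(r - P) = 0,
i.e. ax + by + cz = a·x₀ + b·y₀ + c·z₀.
d = 0·(-2) + 0·0 + 1·1
  = 0 + 0 + 1
  = 1
Equation: z = 1

z = 1


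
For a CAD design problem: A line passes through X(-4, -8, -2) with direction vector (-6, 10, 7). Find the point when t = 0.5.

P(t) = X + t·d
  = (-4 + (-6)·0.5, -8 + 10·0.5, -2 + 7·0.5)
  = (-4 - 3, -8 + 5, -2 + 3.5)
  = (-7, -3, 1.5)

(-7, -3, 1.5)


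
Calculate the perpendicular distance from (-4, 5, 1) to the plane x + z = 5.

distance = |a·x₀ + b·y₀ + c·z₀ - d| / √(a² + b² + c²)
  = |1·(-4) + 0·5 + 1·1 - 5| / √(1² + 0² + 1²)
  = |-4 + 0 + 1 - 5| / √(1 + 0 + 1)
  = |-8| / √2
  = 8 / 1.414
  ≈ 5.657

5.657


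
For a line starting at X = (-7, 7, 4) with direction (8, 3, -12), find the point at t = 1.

P(t) = X + t·d
  = (-7 + 8·1, 7 + 3·1, 4 + (-12)·1)
  = (-7 + 8, 7 + 3, 4 - 12)
  = (1, 10, -8)

(1, 10, -8)


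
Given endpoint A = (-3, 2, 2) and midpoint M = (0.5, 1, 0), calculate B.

B = 2M - A
  = (2·0.5 - (-3), 2·1 - 2, 2·0 - 2)
  = (1 + 3, 2 - 2, 0 - 2)
  = (4, 0, -2)

(4, 0, -2)


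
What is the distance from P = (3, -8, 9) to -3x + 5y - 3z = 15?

distance = |a·x₀ + b·y₀ + c·z₀ - d| / √(a² + b² + c²)
  = |(-3)·3 + 5·(-8) + (-3)·9 - 15| / √((-3)² + 5² + (-3)²)
  = |-9 - 40 - 27 - 15| / √(9 + 25 + 9)
  = |-91| / √43
  = 91 / 6.557
  ≈ 13.88

13.88


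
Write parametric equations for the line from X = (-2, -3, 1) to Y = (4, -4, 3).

Direction vector d = Y - X = (4 + 2, -4 + 3, 3 - 1) = (6, -1, 2)
Parametric form r = X + t·d:
x = -2 + 6t, y = -3 - t, z = 1 + 2t

x = -2 + 6t, y = -3 - t, z = 1 + 2t


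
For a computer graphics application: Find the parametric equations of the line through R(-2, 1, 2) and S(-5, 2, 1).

Direction vector d = S - R = (-5 + 2, 2 - 1, 1 - 2) = (-3, 1, -1)
Parametric form r = R + t·d:
x = -2 - 3t, y = 1 + t, z = 2 - t

x = -2 - 3t, y = 1 + t, z = 2 - t


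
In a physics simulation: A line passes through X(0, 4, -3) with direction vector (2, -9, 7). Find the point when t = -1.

P(t) = X + t·d
  = (0 + 2·(-1), 4 + (-9)·(-1), -3 + 7·(-1))
  = (0 - 2, 4 + 9, -3 - 7)
  = (-2, 13, -10)

(-2, 13, -10)


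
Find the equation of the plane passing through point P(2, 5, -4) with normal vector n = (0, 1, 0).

The plane through P with normal n = (a, b, c) satisfies n·(r - P) = 0,
i.e. ax + by + cz = a·x₀ + b·y₀ + c·z₀.
d = 0·2 + 1·5 + 0·(-4)
  = 0 + 5 + 0
  = 5
Equation: y = 5

y = 5


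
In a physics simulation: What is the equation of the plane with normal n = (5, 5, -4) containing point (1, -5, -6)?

The plane through P with normal n = (a, b, c) satisfies n·(r - P) = 0,
i.e. ax + by + cz = a·x₀ + b·y₀ + c·z₀.
d = 5·1 + 5·(-5) + (-4)·(-6)
  = 5 - 25 + 24
  = 4
Equation: 5x + 5y - 4z = 4

5x + 5y - 4z = 4


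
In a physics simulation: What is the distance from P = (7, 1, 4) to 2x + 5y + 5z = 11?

distance = |a·x₀ + b·y₀ + c·z₀ - d| / √(a² + b² + c²)
  = |2·7 + 5·1 + 5·4 - 11| / √(2² + 5² + 5²)
  = |14 + 5 + 20 - 11| / √(4 + 25 + 25)
  = |28| / √54
  = 28 / 7.348
  ≈ 3.81

3.81


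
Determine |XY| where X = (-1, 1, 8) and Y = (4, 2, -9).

d = √[(x₂-x₁)² + (y₂-y₁)² + (z₂-z₁)²]
  = √[5² + 1² + (-17)²]
  = √[25 + 1 + 289]
  = √315
  ≈ 17.75

17.75


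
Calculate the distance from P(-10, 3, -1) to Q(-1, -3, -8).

d = √[(x₂-x₁)² + (y₂-y₁)² + (z₂-z₁)²]
  = √[9² + (-6)² + (-7)²]
  = √[81 + 36 + 49]
  = √166
  ≈ 12.88

12.88


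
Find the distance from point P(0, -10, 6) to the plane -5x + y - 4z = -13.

distance = |a·x₀ + b·y₀ + c·z₀ - d| / √(a² + b² + c²)
  = |(-5)·0 + 1·(-10) + (-4)·6 - (-13)| / √((-5)² + 1² + (-4)²)
  = |0 - 10 - 24 + 13| / √(25 + 1 + 16)
  = |-21| / √42
  = 21 / 6.481
  ≈ 3.24

3.24


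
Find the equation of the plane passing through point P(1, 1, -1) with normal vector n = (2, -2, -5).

The plane through P with normal n = (a, b, c) satisfies n·(r - P) = 0,
i.e. ax + by + cz = a·x₀ + b·y₀ + c·z₀.
d = 2·1 + (-2)·1 + (-5)·(-1)
  = 2 - 2 + 5
  = 5
Equation: 2x - 2y - 5z = 5

2x - 2y - 5z = 5


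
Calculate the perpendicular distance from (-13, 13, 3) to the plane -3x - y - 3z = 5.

distance = |a·x₀ + b·y₀ + c·z₀ - d| / √(a² + b² + c²)
  = |(-3)·(-13) + (-1)·13 + (-3)·3 - 5| / √((-3)² + (-1)² + (-3)²)
  = |39 - 13 - 9 - 5| / √(9 + 1 + 9)
  = |12| / √19
  = 12 / 4.359
  ≈ 2.753

2.753


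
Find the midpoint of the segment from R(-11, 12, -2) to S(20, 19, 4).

M = ((x₁+x₂)/2, (y₁+y₂)/2, (z₁+z₂)/2)
  = ((-11 + 20)/2, (12 + 19)/2, (-2 + 4)/2)
  = (9/2, 31/2, 2/2)
  = (4.5, 15.5, 1)

(4.5, 15.5, 1)


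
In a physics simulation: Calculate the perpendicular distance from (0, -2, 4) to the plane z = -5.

distance = |a·x₀ + b·y₀ + c·z₀ - d| / √(a² + b² + c²)
  = |0·0 + 0·(-2) + 1·4 - (-5)| / √(0² + 0² + 1²)
  = |0 + 0 + 4 + 5| / √(0 + 0 + 1)
  = |9| / √1
  = 9 / 1
  ≈ 9

9
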